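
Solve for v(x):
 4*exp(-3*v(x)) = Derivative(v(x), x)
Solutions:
 v(x) = log(C1 + 12*x)/3
 v(x) = log((-3^(1/3) - 3^(5/6)*I)*(C1 + 4*x)^(1/3)/2)
 v(x) = log((-3^(1/3) + 3^(5/6)*I)*(C1 + 4*x)^(1/3)/2)


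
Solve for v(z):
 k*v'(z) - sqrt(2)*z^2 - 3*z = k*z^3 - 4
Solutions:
 v(z) = C1 + z^4/4 + sqrt(2)*z^3/(3*k) + 3*z^2/(2*k) - 4*z/k


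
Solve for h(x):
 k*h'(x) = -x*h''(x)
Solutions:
 h(x) = C1 + x^(1 - re(k))*(C2*sin(log(x)*Abs(im(k))) + C3*cos(log(x)*im(k)))


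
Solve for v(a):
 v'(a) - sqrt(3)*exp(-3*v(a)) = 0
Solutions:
 v(a) = log(C1 + 3*sqrt(3)*a)/3
 v(a) = log((-3^(1/3) - 3^(5/6)*I)*(C1 + sqrt(3)*a)^(1/3)/2)
 v(a) = log((-3^(1/3) + 3^(5/6)*I)*(C1 + sqrt(3)*a)^(1/3)/2)


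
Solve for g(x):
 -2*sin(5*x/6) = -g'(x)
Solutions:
 g(x) = C1 - 12*cos(5*x/6)/5


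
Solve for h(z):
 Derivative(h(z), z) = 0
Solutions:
 h(z) = C1


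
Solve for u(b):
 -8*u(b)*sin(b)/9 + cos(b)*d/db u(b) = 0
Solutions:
 u(b) = C1/cos(b)^(8/9)


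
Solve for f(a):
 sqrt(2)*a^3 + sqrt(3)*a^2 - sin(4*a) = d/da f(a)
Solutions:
 f(a) = C1 + sqrt(2)*a^4/4 + sqrt(3)*a^3/3 + cos(4*a)/4


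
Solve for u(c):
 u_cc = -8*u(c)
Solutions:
 u(c) = C1*sin(2*sqrt(2)*c) + C2*cos(2*sqrt(2)*c)


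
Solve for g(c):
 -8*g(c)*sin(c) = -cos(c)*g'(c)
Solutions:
 g(c) = C1/cos(c)^8


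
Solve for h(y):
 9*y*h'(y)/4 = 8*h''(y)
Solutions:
 h(y) = C1 + C2*erfi(3*y/8)


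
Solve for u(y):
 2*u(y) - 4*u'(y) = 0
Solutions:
 u(y) = C1*exp(y/2)


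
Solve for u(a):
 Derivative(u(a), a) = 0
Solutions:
 u(a) = C1


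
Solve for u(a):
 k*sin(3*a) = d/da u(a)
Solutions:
 u(a) = C1 - k*cos(3*a)/3


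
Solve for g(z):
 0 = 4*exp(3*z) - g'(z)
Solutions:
 g(z) = C1 + 4*exp(3*z)/3


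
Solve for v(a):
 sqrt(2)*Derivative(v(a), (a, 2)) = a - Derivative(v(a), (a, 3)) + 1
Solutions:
 v(a) = C1 + C2*a + C3*exp(-sqrt(2)*a) + sqrt(2)*a^3/12 + a^2*(-1 + sqrt(2))/4


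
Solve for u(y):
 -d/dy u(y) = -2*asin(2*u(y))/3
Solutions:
 Integral(1/asin(2*_y), (_y, u(y))) = C1 + 2*y/3


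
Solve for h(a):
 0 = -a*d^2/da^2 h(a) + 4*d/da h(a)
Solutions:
 h(a) = C1 + C2*a^5


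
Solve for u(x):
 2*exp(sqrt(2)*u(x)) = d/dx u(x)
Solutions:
 u(x) = sqrt(2)*(2*log(-1/(C1 + 2*x)) - log(2))/4


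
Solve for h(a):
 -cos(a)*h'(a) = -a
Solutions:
 h(a) = C1 + Integral(a/cos(a), a)


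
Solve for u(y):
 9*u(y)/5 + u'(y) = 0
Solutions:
 u(y) = C1*exp(-9*y/5)


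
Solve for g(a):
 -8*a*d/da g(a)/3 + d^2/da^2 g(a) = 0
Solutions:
 g(a) = C1 + C2*erfi(2*sqrt(3)*a/3)


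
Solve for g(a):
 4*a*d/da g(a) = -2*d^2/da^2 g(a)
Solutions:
 g(a) = C1 + C2*erf(a)


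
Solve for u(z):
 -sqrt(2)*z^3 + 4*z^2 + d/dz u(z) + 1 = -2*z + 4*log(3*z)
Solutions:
 u(z) = C1 + sqrt(2)*z^4/4 - 4*z^3/3 - z^2 + 4*z*log(z) - 5*z + z*log(81)


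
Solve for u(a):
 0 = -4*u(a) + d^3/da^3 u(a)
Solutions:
 u(a) = C3*exp(2^(2/3)*a) + (C1*sin(2^(2/3)*sqrt(3)*a/2) + C2*cos(2^(2/3)*sqrt(3)*a/2))*exp(-2^(2/3)*a/2)


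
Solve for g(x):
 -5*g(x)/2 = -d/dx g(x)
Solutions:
 g(x) = C1*exp(5*x/2)


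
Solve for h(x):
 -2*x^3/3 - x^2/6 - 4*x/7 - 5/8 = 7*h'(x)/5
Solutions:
 h(x) = C1 - 5*x^4/42 - 5*x^3/126 - 10*x^2/49 - 25*x/56


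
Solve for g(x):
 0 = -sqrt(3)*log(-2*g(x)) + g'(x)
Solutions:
 -sqrt(3)*Integral(1/(log(-_y) + log(2)), (_y, g(x)))/3 = C1 - x


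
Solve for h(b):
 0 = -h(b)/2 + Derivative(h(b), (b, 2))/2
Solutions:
 h(b) = C1*exp(-b) + C2*exp(b)


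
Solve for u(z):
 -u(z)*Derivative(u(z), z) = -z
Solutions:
 u(z) = -sqrt(C1 + z^2)
 u(z) = sqrt(C1 + z^2)


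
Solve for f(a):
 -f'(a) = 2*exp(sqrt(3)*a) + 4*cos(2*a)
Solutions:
 f(a) = C1 - 2*sqrt(3)*exp(sqrt(3)*a)/3 - 2*sin(2*a)


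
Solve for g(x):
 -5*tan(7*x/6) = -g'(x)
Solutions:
 g(x) = C1 - 30*log(cos(7*x/6))/7


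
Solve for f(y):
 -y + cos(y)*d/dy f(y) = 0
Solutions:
 f(y) = C1 + Integral(y/cos(y), y)


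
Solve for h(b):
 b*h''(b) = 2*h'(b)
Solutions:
 h(b) = C1 + C2*b^3


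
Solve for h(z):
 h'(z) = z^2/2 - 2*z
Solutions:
 h(z) = C1 + z^3/6 - z^2


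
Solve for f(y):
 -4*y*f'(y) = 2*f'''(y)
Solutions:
 f(y) = C1 + Integral(C2*airyai(-2^(1/3)*y) + C3*airybi(-2^(1/3)*y), y)


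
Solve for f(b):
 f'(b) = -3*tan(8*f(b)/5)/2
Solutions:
 f(b) = -5*asin(C1*exp(-12*b/5))/8 + 5*pi/8
 f(b) = 5*asin(C1*exp(-12*b/5))/8


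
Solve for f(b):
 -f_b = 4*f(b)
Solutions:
 f(b) = C1*exp(-4*b)


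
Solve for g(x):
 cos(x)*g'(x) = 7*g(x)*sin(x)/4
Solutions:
 g(x) = C1/cos(x)^(7/4)


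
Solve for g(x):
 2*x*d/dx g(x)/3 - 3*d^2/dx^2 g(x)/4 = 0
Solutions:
 g(x) = C1 + C2*erfi(2*x/3)


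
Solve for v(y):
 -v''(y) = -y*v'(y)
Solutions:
 v(y) = C1 + C2*erfi(sqrt(2)*y/2)


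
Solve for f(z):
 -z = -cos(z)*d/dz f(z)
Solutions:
 f(z) = C1 + Integral(z/cos(z), z)


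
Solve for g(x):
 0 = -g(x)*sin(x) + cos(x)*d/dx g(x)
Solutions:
 g(x) = C1/cos(x)


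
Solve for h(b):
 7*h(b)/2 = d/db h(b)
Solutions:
 h(b) = C1*exp(7*b/2)


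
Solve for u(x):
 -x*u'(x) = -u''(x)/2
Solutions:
 u(x) = C1 + C2*erfi(x)


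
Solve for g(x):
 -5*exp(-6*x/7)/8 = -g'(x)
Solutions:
 g(x) = C1 - 35*exp(-6*x/7)/48


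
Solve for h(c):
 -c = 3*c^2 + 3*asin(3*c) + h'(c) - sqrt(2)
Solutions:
 h(c) = C1 - c^3 - c^2/2 - 3*c*asin(3*c) + sqrt(2)*c - sqrt(1 - 9*c^2)


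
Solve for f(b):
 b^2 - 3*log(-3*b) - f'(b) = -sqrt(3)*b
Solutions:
 f(b) = C1 + b^3/3 + sqrt(3)*b^2/2 - 3*b*log(-b) + 3*b*(1 - log(3))


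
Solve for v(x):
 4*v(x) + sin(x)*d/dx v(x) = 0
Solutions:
 v(x) = C1*(cos(x)^2 + 2*cos(x) + 1)/(cos(x)^2 - 2*cos(x) + 1)


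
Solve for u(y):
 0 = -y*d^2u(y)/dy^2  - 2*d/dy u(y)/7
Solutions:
 u(y) = C1 + C2*y^(5/7)


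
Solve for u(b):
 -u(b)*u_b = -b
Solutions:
 u(b) = -sqrt(C1 + b^2)
 u(b) = sqrt(C1 + b^2)


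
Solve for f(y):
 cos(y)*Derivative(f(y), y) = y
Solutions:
 f(y) = C1 + Integral(y/cos(y), y)


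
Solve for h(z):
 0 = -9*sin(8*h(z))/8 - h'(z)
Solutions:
 h(z) = -acos((-C1 - exp(18*z))/(C1 - exp(18*z)))/8 + pi/4
 h(z) = acos((-C1 - exp(18*z))/(C1 - exp(18*z)))/8


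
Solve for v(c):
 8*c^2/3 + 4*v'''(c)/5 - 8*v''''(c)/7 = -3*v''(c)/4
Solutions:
 v(c) = C1 + C2*c + C3*exp(c*(14 - sqrt(1246))/40) + C4*exp(c*(14 + sqrt(1246))/40) - 8*c^4/27 + 512*c^3/405 - 134144*c^2/14175


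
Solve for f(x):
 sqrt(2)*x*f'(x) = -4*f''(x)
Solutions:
 f(x) = C1 + C2*erf(2^(3/4)*x/4)


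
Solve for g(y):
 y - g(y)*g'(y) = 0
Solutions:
 g(y) = -sqrt(C1 + y^2)
 g(y) = sqrt(C1 + y^2)


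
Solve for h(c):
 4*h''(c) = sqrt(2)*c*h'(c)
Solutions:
 h(c) = C1 + C2*erfi(2^(3/4)*c/4)


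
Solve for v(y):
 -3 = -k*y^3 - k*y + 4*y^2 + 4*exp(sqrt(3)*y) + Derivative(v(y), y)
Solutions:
 v(y) = C1 + k*y^4/4 + k*y^2/2 - 4*y^3/3 - 3*y - 4*sqrt(3)*exp(sqrt(3)*y)/3


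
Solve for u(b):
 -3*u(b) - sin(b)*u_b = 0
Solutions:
 u(b) = C1*(cos(b) + 1)^(3/2)/(cos(b) - 1)^(3/2)


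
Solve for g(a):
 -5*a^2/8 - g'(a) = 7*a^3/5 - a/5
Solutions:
 g(a) = C1 - 7*a^4/20 - 5*a^3/24 + a^2/10


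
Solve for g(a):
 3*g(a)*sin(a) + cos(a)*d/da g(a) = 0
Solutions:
 g(a) = C1*cos(a)^3


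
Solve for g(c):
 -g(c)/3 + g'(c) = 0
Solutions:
 g(c) = C1*exp(c/3)


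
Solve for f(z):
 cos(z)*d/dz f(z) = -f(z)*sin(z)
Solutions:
 f(z) = C1*cos(z)


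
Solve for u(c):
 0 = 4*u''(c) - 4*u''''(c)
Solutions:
 u(c) = C1 + C2*c + C3*exp(-c) + C4*exp(c)


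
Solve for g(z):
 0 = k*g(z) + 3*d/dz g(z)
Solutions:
 g(z) = C1*exp(-k*z/3)


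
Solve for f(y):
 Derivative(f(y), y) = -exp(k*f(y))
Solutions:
 f(y) = Piecewise((log(1/(C1*k + k*y))/k, Ne(k, 0)), (nan, True))
 f(y) = Piecewise((C1 - y, Eq(k, 0)), (nan, True))


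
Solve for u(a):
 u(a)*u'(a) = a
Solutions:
 u(a) = -sqrt(C1 + a^2)
 u(a) = sqrt(C1 + a^2)


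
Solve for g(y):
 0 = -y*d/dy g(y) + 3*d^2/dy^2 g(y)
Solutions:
 g(y) = C1 + C2*erfi(sqrt(6)*y/6)


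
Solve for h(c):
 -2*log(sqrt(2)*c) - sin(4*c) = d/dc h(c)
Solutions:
 h(c) = C1 - 2*c*log(c) - c*log(2) + 2*c + cos(4*c)/4


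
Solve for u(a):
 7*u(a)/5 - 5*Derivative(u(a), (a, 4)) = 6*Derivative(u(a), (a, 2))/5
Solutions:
 u(a) = C1*exp(-a*sqrt(-3 + 2*sqrt(46))/5) + C2*exp(a*sqrt(-3 + 2*sqrt(46))/5) + C3*sin(a*sqrt(3 + 2*sqrt(46))/5) + C4*cos(a*sqrt(3 + 2*sqrt(46))/5)


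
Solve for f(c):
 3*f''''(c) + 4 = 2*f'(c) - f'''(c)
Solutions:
 f(c) = C1 + C2*exp(-c*((9*sqrt(723) + 242)^(-1/3) + 2 + (9*sqrt(723) + 242)^(1/3))/18)*sin(sqrt(3)*c*(-(9*sqrt(723) + 242)^(1/3) + (9*sqrt(723) + 242)^(-1/3))/18) + C3*exp(-c*((9*sqrt(723) + 242)^(-1/3) + 2 + (9*sqrt(723) + 242)^(1/3))/18)*cos(sqrt(3)*c*(-(9*sqrt(723) + 242)^(1/3) + (9*sqrt(723) + 242)^(-1/3))/18) + C4*exp(c*(-1 + (9*sqrt(723) + 242)^(-1/3) + (9*sqrt(723) + 242)^(1/3))/9) + 2*c


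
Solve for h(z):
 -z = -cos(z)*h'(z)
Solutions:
 h(z) = C1 + Integral(z/cos(z), z)


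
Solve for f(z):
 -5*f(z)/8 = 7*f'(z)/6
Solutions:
 f(z) = C1*exp(-15*z/28)


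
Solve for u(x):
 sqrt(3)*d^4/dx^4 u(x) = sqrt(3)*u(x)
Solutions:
 u(x) = C1*exp(-x) + C2*exp(x) + C3*sin(x) + C4*cos(x)


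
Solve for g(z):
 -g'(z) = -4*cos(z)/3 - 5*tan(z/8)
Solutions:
 g(z) = C1 - 40*log(cos(z/8)) + 4*sin(z)/3


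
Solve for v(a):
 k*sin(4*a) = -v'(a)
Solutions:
 v(a) = C1 + k*cos(4*a)/4


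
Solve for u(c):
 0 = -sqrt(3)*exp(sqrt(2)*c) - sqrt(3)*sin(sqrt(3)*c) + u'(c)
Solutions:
 u(c) = C1 + sqrt(6)*exp(sqrt(2)*c)/2 - cos(sqrt(3)*c)


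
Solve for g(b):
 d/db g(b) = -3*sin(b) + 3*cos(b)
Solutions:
 g(b) = C1 + 3*sqrt(2)*sin(b + pi/4)


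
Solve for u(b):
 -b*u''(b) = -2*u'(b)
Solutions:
 u(b) = C1 + C2*b^3


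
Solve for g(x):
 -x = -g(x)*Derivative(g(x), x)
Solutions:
 g(x) = -sqrt(C1 + x^2)
 g(x) = sqrt(C1 + x^2)


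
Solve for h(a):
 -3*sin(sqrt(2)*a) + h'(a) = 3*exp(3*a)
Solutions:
 h(a) = C1 + exp(3*a) - 3*sqrt(2)*cos(sqrt(2)*a)/2


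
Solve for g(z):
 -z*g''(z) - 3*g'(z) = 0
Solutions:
 g(z) = C1 + C2/z^2


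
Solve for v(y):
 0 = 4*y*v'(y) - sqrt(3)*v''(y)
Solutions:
 v(y) = C1 + C2*erfi(sqrt(2)*3^(3/4)*y/3)


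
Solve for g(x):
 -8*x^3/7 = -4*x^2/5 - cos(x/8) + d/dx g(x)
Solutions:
 g(x) = C1 - 2*x^4/7 + 4*x^3/15 + 8*sin(x/8)


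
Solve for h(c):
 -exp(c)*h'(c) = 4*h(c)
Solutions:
 h(c) = C1*exp(4*exp(-c))


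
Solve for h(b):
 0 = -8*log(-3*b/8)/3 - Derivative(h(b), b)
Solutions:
 h(b) = C1 - 8*b*log(-b)/3 + b*(-8*log(3)/3 + 8/3 + 8*log(2))


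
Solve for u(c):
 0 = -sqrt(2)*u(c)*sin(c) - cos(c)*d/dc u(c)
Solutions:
 u(c) = C1*cos(c)^(sqrt(2))


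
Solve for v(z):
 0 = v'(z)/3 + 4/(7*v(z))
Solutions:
 v(z) = -sqrt(C1 - 168*z)/7
 v(z) = sqrt(C1 - 168*z)/7


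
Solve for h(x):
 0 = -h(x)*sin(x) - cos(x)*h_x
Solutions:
 h(x) = C1*cos(x)


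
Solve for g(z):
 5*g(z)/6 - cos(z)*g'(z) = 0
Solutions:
 g(z) = C1*(sin(z) + 1)^(5/12)/(sin(z) - 1)^(5/12)


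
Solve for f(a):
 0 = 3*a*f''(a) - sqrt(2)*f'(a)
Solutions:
 f(a) = C1 + C2*a^(sqrt(2)/3 + 1)


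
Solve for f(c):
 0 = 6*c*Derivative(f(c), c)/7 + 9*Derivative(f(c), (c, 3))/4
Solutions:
 f(c) = C1 + Integral(C2*airyai(-2*21^(2/3)*c/21) + C3*airybi(-2*21^(2/3)*c/21), c)


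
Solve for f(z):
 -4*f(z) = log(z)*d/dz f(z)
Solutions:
 f(z) = C1*exp(-4*li(z))


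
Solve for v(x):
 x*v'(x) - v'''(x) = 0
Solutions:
 v(x) = C1 + Integral(C2*airyai(x) + C3*airybi(x), x)


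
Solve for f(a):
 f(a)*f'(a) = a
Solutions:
 f(a) = -sqrt(C1 + a^2)
 f(a) = sqrt(C1 + a^2)


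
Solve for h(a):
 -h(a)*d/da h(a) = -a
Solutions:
 h(a) = -sqrt(C1 + a^2)
 h(a) = sqrt(C1 + a^2)


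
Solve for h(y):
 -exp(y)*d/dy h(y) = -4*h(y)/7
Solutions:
 h(y) = C1*exp(-4*exp(-y)/7)


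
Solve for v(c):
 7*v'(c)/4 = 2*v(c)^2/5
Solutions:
 v(c) = -35/(C1 + 8*c)


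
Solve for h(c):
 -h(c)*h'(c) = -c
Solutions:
 h(c) = -sqrt(C1 + c^2)
 h(c) = sqrt(C1 + c^2)


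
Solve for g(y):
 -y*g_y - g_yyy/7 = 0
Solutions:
 g(y) = C1 + Integral(C2*airyai(-7^(1/3)*y) + C3*airybi(-7^(1/3)*y), y)


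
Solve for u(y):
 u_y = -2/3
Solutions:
 u(y) = C1 - 2*y/3


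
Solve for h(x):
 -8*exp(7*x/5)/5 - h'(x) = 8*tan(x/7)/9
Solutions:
 h(x) = C1 - 8*exp(7*x/5)/7 + 56*log(cos(x/7))/9


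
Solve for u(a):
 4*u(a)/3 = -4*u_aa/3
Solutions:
 u(a) = C1*sin(a) + C2*cos(a)


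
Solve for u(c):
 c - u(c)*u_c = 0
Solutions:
 u(c) = -sqrt(C1 + c^2)
 u(c) = sqrt(C1 + c^2)


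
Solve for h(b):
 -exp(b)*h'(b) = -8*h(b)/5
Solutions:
 h(b) = C1*exp(-8*exp(-b)/5)


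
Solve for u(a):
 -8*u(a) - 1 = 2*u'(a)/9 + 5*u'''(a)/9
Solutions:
 u(a) = C1*exp(-30^(1/3)*a*(-(810 + sqrt(656130))^(1/3) + 30^(1/3)/(810 + sqrt(656130))^(1/3))/30)*sin(10^(1/3)*3^(1/6)*a*(3*10^(1/3)/(810 + sqrt(656130))^(1/3) + 3^(2/3)*(810 + sqrt(656130))^(1/3))/30) + C2*exp(-30^(1/3)*a*(-(810 + sqrt(656130))^(1/3) + 30^(1/3)/(810 + sqrt(656130))^(1/3))/30)*cos(10^(1/3)*3^(1/6)*a*(3*10^(1/3)/(810 + sqrt(656130))^(1/3) + 3^(2/3)*(810 + sqrt(656130))^(1/3))/30) + C3*exp(30^(1/3)*a*(-(810 + sqrt(656130))^(1/3) + 30^(1/3)/(810 + sqrt(656130))^(1/3))/15) - 1/8


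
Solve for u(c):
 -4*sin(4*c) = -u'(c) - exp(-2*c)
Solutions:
 u(c) = C1 - cos(4*c) + exp(-2*c)/2


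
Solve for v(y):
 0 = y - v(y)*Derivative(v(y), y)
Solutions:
 v(y) = -sqrt(C1 + y^2)
 v(y) = sqrt(C1 + y^2)


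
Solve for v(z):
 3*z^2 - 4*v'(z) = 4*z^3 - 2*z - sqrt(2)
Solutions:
 v(z) = C1 - z^4/4 + z^3/4 + z^2/4 + sqrt(2)*z/4


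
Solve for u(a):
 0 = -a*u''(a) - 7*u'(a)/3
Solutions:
 u(a) = C1 + C2/a^(4/3)


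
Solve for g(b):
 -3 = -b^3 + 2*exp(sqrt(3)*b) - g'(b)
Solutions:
 g(b) = C1 - b^4/4 + 3*b + 2*sqrt(3)*exp(sqrt(3)*b)/3


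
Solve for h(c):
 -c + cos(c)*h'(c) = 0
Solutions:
 h(c) = C1 + Integral(c/cos(c), c)


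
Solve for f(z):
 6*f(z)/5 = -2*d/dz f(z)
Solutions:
 f(z) = C1*exp(-3*z/5)


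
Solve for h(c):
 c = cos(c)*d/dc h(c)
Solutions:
 h(c) = C1 + Integral(c/cos(c), c)


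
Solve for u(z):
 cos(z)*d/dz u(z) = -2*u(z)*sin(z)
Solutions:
 u(z) = C1*cos(z)^2


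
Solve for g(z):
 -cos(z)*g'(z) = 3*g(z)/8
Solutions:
 g(z) = C1*(sin(z) - 1)^(3/16)/(sin(z) + 1)^(3/16)


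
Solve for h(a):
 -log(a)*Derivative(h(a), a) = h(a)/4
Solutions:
 h(a) = C1*exp(-li(a)/4)


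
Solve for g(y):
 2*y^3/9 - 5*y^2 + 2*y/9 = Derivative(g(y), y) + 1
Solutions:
 g(y) = C1 + y^4/18 - 5*y^3/3 + y^2/9 - y


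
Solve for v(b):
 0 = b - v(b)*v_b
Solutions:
 v(b) = -sqrt(C1 + b^2)
 v(b) = sqrt(C1 + b^2)


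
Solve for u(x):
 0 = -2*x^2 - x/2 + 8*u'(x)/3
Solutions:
 u(x) = C1 + x^3/4 + 3*x^2/32


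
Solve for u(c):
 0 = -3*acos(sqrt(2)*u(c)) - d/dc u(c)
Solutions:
 Integral(1/acos(sqrt(2)*_y), (_y, u(c))) = C1 - 3*c


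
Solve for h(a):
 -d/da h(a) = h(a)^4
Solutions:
 h(a) = (-3^(2/3) - 3*3^(1/6)*I)*(1/(C1 + a))^(1/3)/6
 h(a) = (-3^(2/3) + 3*3^(1/6)*I)*(1/(C1 + a))^(1/3)/6
 h(a) = (1/(C1 + 3*a))^(1/3)


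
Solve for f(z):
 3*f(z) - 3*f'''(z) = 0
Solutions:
 f(z) = C3*exp(z) + (C1*sin(sqrt(3)*z/2) + C2*cos(sqrt(3)*z/2))*exp(-z/2)


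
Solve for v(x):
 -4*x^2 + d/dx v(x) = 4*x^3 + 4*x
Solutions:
 v(x) = C1 + x^4 + 4*x^3/3 + 2*x^2


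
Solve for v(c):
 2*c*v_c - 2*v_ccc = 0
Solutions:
 v(c) = C1 + Integral(C2*airyai(c) + C3*airybi(c), c)


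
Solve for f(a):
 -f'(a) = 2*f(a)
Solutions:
 f(a) = C1*exp(-2*a)


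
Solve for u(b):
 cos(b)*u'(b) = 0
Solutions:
 u(b) = C1


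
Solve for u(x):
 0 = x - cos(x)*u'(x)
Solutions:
 u(x) = C1 + Integral(x/cos(x), x)


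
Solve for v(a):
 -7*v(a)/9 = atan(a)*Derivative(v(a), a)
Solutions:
 v(a) = C1*exp(-7*Integral(1/atan(a), a)/9)


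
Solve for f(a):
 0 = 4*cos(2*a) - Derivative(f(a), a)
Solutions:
 f(a) = C1 + 2*sin(2*a)


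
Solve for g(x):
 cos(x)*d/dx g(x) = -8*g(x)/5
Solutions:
 g(x) = C1*(sin(x) - 1)^(4/5)/(sin(x) + 1)^(4/5)


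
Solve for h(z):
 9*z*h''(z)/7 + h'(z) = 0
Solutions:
 h(z) = C1 + C2*z^(2/9)


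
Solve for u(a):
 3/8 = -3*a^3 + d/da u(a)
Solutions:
 u(a) = C1 + 3*a^4/4 + 3*a/8


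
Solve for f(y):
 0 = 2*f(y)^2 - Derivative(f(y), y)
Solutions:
 f(y) = -1/(C1 + 2*y)


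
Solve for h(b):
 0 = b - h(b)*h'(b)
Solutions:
 h(b) = -sqrt(C1 + b^2)
 h(b) = sqrt(C1 + b^2)


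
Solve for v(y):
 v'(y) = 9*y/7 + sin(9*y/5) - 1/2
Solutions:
 v(y) = C1 + 9*y^2/14 - y/2 - 5*cos(9*y/5)/9


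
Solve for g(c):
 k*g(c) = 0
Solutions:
 g(c) = 0


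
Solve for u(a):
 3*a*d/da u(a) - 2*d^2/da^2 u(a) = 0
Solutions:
 u(a) = C1 + C2*erfi(sqrt(3)*a/2)


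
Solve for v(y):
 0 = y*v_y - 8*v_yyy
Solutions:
 v(y) = C1 + Integral(C2*airyai(y/2) + C3*airybi(y/2), y)


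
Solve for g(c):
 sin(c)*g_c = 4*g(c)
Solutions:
 g(c) = C1*(cos(c)^2 - 2*cos(c) + 1)/(cos(c)^2 + 2*cos(c) + 1)


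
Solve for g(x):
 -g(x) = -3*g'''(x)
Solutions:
 g(x) = C3*exp(3^(2/3)*x/3) + (C1*sin(3^(1/6)*x/2) + C2*cos(3^(1/6)*x/2))*exp(-3^(2/3)*x/6)


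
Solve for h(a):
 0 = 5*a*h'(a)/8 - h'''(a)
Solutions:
 h(a) = C1 + Integral(C2*airyai(5^(1/3)*a/2) + C3*airybi(5^(1/3)*a/2), a)


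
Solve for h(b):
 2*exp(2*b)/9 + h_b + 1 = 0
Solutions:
 h(b) = C1 - b - exp(2*b)/9


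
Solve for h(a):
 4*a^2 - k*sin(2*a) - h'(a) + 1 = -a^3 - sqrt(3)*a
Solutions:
 h(a) = C1 + a^4/4 + 4*a^3/3 + sqrt(3)*a^2/2 + a + k*cos(2*a)/2


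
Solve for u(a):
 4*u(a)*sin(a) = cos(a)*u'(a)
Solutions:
 u(a) = C1/cos(a)^4


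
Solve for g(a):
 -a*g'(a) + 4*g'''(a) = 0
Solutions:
 g(a) = C1 + Integral(C2*airyai(2^(1/3)*a/2) + C3*airybi(2^(1/3)*a/2), a)


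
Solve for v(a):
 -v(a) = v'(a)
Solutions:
 v(a) = C1*exp(-a)


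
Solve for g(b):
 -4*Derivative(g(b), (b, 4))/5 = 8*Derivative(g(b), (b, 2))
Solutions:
 g(b) = C1 + C2*b + C3*sin(sqrt(10)*b) + C4*cos(sqrt(10)*b)


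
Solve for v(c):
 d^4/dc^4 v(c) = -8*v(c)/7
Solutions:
 v(c) = (C1*sin(2^(1/4)*7^(3/4)*c/7) + C2*cos(2^(1/4)*7^(3/4)*c/7))*exp(-2^(1/4)*7^(3/4)*c/7) + (C3*sin(2^(1/4)*7^(3/4)*c/7) + C4*cos(2^(1/4)*7^(3/4)*c/7))*exp(2^(1/4)*7^(3/4)*c/7)


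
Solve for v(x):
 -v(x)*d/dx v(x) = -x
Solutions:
 v(x) = -sqrt(C1 + x^2)
 v(x) = sqrt(C1 + x^2)


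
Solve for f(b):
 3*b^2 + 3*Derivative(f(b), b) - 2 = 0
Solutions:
 f(b) = C1 - b^3/3 + 2*b/3


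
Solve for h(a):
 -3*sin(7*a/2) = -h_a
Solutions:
 h(a) = C1 - 6*cos(7*a/2)/7


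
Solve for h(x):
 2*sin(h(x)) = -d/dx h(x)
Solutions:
 h(x) = -acos((-C1 - exp(4*x))/(C1 - exp(4*x))) + 2*pi
 h(x) = acos((-C1 - exp(4*x))/(C1 - exp(4*x)))


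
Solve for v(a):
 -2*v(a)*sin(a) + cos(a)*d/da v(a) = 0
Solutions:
 v(a) = C1/cos(a)^2


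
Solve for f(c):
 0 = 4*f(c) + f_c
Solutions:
 f(c) = C1*exp(-4*c)


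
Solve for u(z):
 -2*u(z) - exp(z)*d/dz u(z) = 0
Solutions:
 u(z) = C1*exp(2*exp(-z))


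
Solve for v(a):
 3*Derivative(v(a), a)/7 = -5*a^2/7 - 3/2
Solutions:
 v(a) = C1 - 5*a^3/9 - 7*a/2


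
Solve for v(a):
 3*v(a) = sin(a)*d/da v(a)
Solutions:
 v(a) = C1*(cos(a) - 1)^(3/2)/(cos(a) + 1)^(3/2)


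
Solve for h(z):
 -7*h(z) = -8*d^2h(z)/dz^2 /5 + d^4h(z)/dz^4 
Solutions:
 h(z) = (C1*sin(7^(1/4)*z*sin(atan(sqrt(159)/4)/2)) + C2*cos(7^(1/4)*z*sin(atan(sqrt(159)/4)/2)))*exp(-7^(1/4)*z*cos(atan(sqrt(159)/4)/2)) + (C3*sin(7^(1/4)*z*sin(atan(sqrt(159)/4)/2)) + C4*cos(7^(1/4)*z*sin(atan(sqrt(159)/4)/2)))*exp(7^(1/4)*z*cos(atan(sqrt(159)/4)/2))


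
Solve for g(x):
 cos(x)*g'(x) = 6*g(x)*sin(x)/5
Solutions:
 g(x) = C1/cos(x)^(6/5)


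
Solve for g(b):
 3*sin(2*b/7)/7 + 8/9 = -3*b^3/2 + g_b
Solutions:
 g(b) = C1 + 3*b^4/8 + 8*b/9 - 3*cos(2*b/7)/2


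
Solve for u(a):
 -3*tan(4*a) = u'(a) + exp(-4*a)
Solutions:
 u(a) = C1 - 3*log(tan(4*a)^2 + 1)/8 + exp(-4*a)/4


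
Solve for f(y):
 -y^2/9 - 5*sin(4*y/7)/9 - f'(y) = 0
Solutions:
 f(y) = C1 - y^3/27 + 35*cos(4*y/7)/36


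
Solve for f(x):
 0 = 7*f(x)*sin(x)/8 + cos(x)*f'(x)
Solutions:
 f(x) = C1*cos(x)^(7/8)


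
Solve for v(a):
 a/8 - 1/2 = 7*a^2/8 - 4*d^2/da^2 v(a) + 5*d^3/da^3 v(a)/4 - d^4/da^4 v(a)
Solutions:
 v(a) = C1 + C2*a + 7*a^4/384 + 9*a^3/512 + 199*a^2/8192 + (C3*sin(sqrt(231)*a/8) + C4*cos(sqrt(231)*a/8))*exp(5*a/8)


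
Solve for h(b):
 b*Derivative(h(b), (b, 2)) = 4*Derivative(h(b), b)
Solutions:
 h(b) = C1 + C2*b^5


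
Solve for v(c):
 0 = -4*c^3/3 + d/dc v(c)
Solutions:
 v(c) = C1 + c^4/3


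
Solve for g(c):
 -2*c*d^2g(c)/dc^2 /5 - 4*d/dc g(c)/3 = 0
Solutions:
 g(c) = C1 + C2/c^(7/3)


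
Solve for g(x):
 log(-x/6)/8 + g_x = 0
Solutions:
 g(x) = C1 - x*log(-x)/8 + x*(1 + log(6))/8


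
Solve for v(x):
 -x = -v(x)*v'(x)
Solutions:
 v(x) = -sqrt(C1 + x^2)
 v(x) = sqrt(C1 + x^2)


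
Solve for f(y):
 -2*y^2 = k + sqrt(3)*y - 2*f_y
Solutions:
 f(y) = C1 + k*y/2 + y^3/3 + sqrt(3)*y^2/4


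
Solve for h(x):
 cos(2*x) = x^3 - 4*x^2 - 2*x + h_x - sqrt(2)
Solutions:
 h(x) = C1 - x^4/4 + 4*x^3/3 + x^2 + sqrt(2)*x + sin(2*x)/2


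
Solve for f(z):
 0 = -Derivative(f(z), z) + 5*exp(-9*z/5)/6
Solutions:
 f(z) = C1 - 25*exp(-9*z/5)/54


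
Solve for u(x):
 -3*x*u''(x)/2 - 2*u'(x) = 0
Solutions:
 u(x) = C1 + C2/x^(1/3)


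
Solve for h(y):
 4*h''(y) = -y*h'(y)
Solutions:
 h(y) = C1 + C2*erf(sqrt(2)*y/4)


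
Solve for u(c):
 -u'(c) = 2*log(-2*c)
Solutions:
 u(c) = C1 - 2*c*log(-c) + 2*c*(1 - log(2))


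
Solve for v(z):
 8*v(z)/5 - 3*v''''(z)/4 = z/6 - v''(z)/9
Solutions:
 v(z) = C1*exp(-sqrt(30)*z*sqrt(5 + sqrt(9745))/45) + C2*exp(sqrt(30)*z*sqrt(5 + sqrt(9745))/45) + C3*sin(sqrt(30)*z*sqrt(-5 + sqrt(9745))/45) + C4*cos(sqrt(30)*z*sqrt(-5 + sqrt(9745))/45) + 5*z/48


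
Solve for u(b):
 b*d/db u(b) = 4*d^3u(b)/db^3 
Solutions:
 u(b) = C1 + Integral(C2*airyai(2^(1/3)*b/2) + C3*airybi(2^(1/3)*b/2), b)


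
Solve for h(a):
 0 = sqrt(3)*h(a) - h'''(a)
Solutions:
 h(a) = C3*exp(3^(1/6)*a) + (C1*sin(3^(2/3)*a/2) + C2*cos(3^(2/3)*a/2))*exp(-3^(1/6)*a/2)


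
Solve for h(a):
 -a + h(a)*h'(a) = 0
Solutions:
 h(a) = -sqrt(C1 + a^2)
 h(a) = sqrt(C1 + a^2)


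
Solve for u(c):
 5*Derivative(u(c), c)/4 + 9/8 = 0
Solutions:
 u(c) = C1 - 9*c/10


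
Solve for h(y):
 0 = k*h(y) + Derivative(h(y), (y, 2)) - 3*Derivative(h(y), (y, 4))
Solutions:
 h(y) = C1*exp(-sqrt(6)*y*sqrt(1 - sqrt(12*k + 1))/6) + C2*exp(sqrt(6)*y*sqrt(1 - sqrt(12*k + 1))/6) + C3*exp(-sqrt(6)*y*sqrt(sqrt(12*k + 1) + 1)/6) + C4*exp(sqrt(6)*y*sqrt(sqrt(12*k + 1) + 1)/6)


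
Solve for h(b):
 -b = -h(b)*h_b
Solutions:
 h(b) = -sqrt(C1 + b^2)
 h(b) = sqrt(C1 + b^2)


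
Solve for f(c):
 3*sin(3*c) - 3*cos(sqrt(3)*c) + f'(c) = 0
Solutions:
 f(c) = C1 + sqrt(3)*sin(sqrt(3)*c) + cos(3*c)


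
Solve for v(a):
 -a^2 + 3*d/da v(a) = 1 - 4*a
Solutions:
 v(a) = C1 + a^3/9 - 2*a^2/3 + a/3


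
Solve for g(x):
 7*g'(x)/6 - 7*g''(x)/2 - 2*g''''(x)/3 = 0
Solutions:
 g(x) = C1 + C2*exp(7^(1/3)*x*(-(1 + 2*sqrt(2))^(1/3) + 7^(1/3)/(1 + 2*sqrt(2))^(1/3))/4)*sin(sqrt(3)*7^(1/3)*x*(7^(1/3)/(1 + 2*sqrt(2))^(1/3) + (1 + 2*sqrt(2))^(1/3))/4) + C3*exp(7^(1/3)*x*(-(1 + 2*sqrt(2))^(1/3) + 7^(1/3)/(1 + 2*sqrt(2))^(1/3))/4)*cos(sqrt(3)*7^(1/3)*x*(7^(1/3)/(1 + 2*sqrt(2))^(1/3) + (1 + 2*sqrt(2))^(1/3))/4) + C4*exp(-7^(1/3)*x*(-(1 + 2*sqrt(2))^(1/3) + 7^(1/3)/(1 + 2*sqrt(2))^(1/3))/2)


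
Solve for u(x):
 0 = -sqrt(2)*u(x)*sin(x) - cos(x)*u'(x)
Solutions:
 u(x) = C1*cos(x)^(sqrt(2))


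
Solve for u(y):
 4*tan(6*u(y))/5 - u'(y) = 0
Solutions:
 u(y) = -asin(C1*exp(24*y/5))/6 + pi/6
 u(y) = asin(C1*exp(24*y/5))/6


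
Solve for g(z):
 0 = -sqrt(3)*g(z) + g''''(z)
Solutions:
 g(z) = C1*exp(-3^(1/8)*z) + C2*exp(3^(1/8)*z) + C3*sin(3^(1/8)*z) + C4*cos(3^(1/8)*z)


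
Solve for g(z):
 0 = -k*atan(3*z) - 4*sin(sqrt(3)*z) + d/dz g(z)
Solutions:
 g(z) = C1 + k*(z*atan(3*z) - log(9*z^2 + 1)/6) - 4*sqrt(3)*cos(sqrt(3)*z)/3


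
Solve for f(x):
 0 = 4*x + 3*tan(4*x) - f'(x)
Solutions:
 f(x) = C1 + 2*x^2 - 3*log(cos(4*x))/4


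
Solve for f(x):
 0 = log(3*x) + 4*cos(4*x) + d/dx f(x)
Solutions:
 f(x) = C1 - x*log(x) - x*log(3) + x - sin(4*x)


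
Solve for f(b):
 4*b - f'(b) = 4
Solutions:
 f(b) = C1 + 2*b^2 - 4*b


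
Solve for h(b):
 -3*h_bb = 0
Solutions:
 h(b) = C1 + C2*b


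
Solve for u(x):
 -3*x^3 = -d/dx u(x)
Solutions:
 u(x) = C1 + 3*x^4/4


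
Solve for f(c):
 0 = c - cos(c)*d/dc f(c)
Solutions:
 f(c) = C1 + Integral(c/cos(c), c)


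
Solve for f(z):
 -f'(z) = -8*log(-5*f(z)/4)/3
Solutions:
 -3*Integral(1/(log(-_y) - 2*log(2) + log(5)), (_y, f(z)))/8 = C1 - z


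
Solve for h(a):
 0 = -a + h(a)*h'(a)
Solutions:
 h(a) = -sqrt(C1 + a^2)
 h(a) = sqrt(C1 + a^2)


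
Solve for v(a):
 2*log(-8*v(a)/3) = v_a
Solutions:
 -Integral(1/(log(-_y) - log(3) + 3*log(2)), (_y, v(a)))/2 = C1 - a


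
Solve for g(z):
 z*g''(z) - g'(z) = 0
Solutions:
 g(z) = C1 + C2*z^2


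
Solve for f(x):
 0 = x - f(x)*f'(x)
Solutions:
 f(x) = -sqrt(C1 + x^2)
 f(x) = sqrt(C1 + x^2)


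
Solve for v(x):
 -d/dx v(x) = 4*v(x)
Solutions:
 v(x) = C1*exp(-4*x)


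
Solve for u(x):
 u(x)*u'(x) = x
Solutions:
 u(x) = -sqrt(C1 + x^2)
 u(x) = sqrt(C1 + x^2)


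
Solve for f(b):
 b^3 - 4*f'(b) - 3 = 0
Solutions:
 f(b) = C1 + b^4/16 - 3*b/4


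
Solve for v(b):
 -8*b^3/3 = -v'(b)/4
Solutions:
 v(b) = C1 + 8*b^4/3


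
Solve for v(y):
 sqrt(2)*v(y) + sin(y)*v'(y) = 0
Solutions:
 v(y) = C1*(cos(y) + 1)^(sqrt(2)/2)/(cos(y) - 1)^(sqrt(2)/2)


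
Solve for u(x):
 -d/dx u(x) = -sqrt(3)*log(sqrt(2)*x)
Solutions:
 u(x) = C1 + sqrt(3)*x*log(x) - sqrt(3)*x + sqrt(3)*x*log(2)/2


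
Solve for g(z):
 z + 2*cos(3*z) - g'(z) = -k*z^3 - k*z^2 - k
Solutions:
 g(z) = C1 + k*z^4/4 + k*z^3/3 + k*z + z^2/2 + 2*sin(3*z)/3


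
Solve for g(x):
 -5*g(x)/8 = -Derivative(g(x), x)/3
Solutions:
 g(x) = C1*exp(15*x/8)


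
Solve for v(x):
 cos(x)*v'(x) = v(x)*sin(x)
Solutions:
 v(x) = C1/cos(x)


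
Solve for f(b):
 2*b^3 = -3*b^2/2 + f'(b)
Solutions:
 f(b) = C1 + b^4/2 + b^3/2


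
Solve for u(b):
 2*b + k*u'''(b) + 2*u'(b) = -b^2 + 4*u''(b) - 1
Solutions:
 u(b) = C1 + C2*exp(b*(-sqrt(2)*sqrt(2 - k) + 2)/k) + C3*exp(b*(sqrt(2)*sqrt(2 - k) + 2)/k) - b^3/6 - 3*b^2/2 + b*k/2 - 13*b/2


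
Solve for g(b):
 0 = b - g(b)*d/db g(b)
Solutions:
 g(b) = -sqrt(C1 + b^2)
 g(b) = sqrt(C1 + b^2)


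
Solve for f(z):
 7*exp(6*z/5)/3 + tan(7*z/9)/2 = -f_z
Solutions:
 f(z) = C1 - 35*exp(6*z/5)/18 + 9*log(cos(7*z/9))/14


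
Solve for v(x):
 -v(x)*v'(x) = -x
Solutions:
 v(x) = -sqrt(C1 + x^2)
 v(x) = sqrt(C1 + x^2)


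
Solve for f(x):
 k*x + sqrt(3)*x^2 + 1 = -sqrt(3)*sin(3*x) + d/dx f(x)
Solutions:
 f(x) = C1 + k*x^2/2 + sqrt(3)*x^3/3 + x - sqrt(3)*cos(3*x)/3


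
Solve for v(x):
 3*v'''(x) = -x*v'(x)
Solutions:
 v(x) = C1 + Integral(C2*airyai(-3^(2/3)*x/3) + C3*airybi(-3^(2/3)*x/3), x)


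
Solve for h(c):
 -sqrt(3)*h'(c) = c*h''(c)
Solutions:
 h(c) = C1 + C2*c^(1 - sqrt(3))


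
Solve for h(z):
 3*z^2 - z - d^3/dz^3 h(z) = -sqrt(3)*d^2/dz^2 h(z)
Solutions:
 h(z) = C1 + C2*z + C3*exp(sqrt(3)*z) - sqrt(3)*z^4/12 + z^3*(-6 + sqrt(3))/18 + z^2*(1 - 2*sqrt(3))/6


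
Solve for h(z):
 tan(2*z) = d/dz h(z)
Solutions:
 h(z) = C1 - log(cos(2*z))/2


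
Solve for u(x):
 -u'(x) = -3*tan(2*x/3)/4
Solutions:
 u(x) = C1 - 9*log(cos(2*x/3))/8


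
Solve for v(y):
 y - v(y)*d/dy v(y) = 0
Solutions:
 v(y) = -sqrt(C1 + y^2)
 v(y) = sqrt(C1 + y^2)


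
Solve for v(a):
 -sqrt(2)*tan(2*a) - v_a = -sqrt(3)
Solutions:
 v(a) = C1 + sqrt(3)*a + sqrt(2)*log(cos(2*a))/2


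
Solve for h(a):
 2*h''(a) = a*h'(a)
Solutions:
 h(a) = C1 + C2*erfi(a/2)


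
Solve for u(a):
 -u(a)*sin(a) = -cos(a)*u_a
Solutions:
 u(a) = C1/cos(a)


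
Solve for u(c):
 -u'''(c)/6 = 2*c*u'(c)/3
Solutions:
 u(c) = C1 + Integral(C2*airyai(-2^(2/3)*c) + C3*airybi(-2^(2/3)*c), c)


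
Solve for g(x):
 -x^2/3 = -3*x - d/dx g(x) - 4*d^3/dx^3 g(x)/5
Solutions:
 g(x) = C1 + C2*sin(sqrt(5)*x/2) + C3*cos(sqrt(5)*x/2) + x^3/9 - 3*x^2/2 - 8*x/15


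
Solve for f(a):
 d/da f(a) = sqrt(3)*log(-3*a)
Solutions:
 f(a) = C1 + sqrt(3)*a*log(-a) + sqrt(3)*a*(-1 + log(3))


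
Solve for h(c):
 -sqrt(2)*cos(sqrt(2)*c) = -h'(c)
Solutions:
 h(c) = C1 + sin(sqrt(2)*c)


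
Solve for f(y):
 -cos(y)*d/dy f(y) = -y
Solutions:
 f(y) = C1 + Integral(y/cos(y), y)


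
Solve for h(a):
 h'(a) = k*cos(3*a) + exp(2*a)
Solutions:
 h(a) = C1 + k*sin(3*a)/3 + exp(2*a)/2


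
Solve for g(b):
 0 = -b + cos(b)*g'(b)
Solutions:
 g(b) = C1 + Integral(b/cos(b), b)


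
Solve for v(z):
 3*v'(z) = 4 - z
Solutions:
 v(z) = C1 - z^2/6 + 4*z/3


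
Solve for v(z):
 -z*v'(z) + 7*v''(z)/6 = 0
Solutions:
 v(z) = C1 + C2*erfi(sqrt(21)*z/7)


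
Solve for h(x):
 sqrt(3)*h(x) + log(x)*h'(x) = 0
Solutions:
 h(x) = C1*exp(-sqrt(3)*li(x))


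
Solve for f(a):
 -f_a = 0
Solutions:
 f(a) = C1


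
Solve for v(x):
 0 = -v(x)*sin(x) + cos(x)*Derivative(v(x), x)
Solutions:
 v(x) = C1/cos(x)


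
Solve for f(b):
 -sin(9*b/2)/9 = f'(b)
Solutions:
 f(b) = C1 + 2*cos(9*b/2)/81


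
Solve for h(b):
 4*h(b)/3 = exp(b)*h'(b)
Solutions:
 h(b) = C1*exp(-4*exp(-b)/3)


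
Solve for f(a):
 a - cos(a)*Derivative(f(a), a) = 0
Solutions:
 f(a) = C1 + Integral(a/cos(a), a)


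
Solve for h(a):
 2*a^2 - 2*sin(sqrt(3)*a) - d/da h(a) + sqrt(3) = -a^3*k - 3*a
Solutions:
 h(a) = C1 + a^4*k/4 + 2*a^3/3 + 3*a^2/2 + sqrt(3)*a + 2*sqrt(3)*cos(sqrt(3)*a)/3


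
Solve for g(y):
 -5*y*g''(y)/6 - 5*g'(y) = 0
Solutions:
 g(y) = C1 + C2/y^5


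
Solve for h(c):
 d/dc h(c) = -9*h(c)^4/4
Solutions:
 h(c) = 2^(2/3)*(1/(C1 + 27*c))^(1/3)
 h(c) = (-6^(2/3) - 3*2^(2/3)*3^(1/6)*I)*(1/(C1 + 9*c))^(1/3)/6
 h(c) = (-6^(2/3) + 3*2^(2/3)*3^(1/6)*I)*(1/(C1 + 9*c))^(1/3)/6


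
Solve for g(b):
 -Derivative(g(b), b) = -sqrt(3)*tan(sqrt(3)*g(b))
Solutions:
 g(b) = sqrt(3)*(pi - asin(C1*exp(3*b)))/3
 g(b) = sqrt(3)*asin(C1*exp(3*b))/3


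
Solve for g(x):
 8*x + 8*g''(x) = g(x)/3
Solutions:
 g(x) = C1*exp(-sqrt(6)*x/12) + C2*exp(sqrt(6)*x/12) + 24*x


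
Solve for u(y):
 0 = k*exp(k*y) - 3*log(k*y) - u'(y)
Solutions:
 u(y) = C1 - 3*y*log(k*y) + 3*y + exp(k*y)


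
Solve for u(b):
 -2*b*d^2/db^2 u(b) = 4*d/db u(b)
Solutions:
 u(b) = C1 + C2/b


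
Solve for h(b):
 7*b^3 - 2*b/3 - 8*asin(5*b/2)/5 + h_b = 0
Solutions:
 h(b) = C1 - 7*b^4/4 + b^2/3 + 8*b*asin(5*b/2)/5 + 8*sqrt(4 - 25*b^2)/25


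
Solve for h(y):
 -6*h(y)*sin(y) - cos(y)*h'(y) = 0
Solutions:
 h(y) = C1*cos(y)^6


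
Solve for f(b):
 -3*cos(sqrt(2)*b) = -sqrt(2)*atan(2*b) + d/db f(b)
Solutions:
 f(b) = C1 + sqrt(2)*(b*atan(2*b) - log(4*b^2 + 1)/4) - 3*sqrt(2)*sin(sqrt(2)*b)/2


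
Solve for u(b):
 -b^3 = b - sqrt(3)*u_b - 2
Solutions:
 u(b) = C1 + sqrt(3)*b^4/12 + sqrt(3)*b^2/6 - 2*sqrt(3)*b/3


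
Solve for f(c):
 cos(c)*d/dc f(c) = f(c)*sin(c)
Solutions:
 f(c) = C1/cos(c)


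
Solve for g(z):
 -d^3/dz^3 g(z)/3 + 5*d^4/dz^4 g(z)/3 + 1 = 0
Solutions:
 g(z) = C1 + C2*z + C3*z^2 + C4*exp(z/5) + z^3/2


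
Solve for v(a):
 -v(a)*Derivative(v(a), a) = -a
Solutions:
 v(a) = -sqrt(C1 + a^2)
 v(a) = sqrt(C1 + a^2)


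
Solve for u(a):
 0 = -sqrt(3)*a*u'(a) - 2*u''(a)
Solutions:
 u(a) = C1 + C2*erf(3^(1/4)*a/2)


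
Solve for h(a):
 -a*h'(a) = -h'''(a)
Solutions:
 h(a) = C1 + Integral(C2*airyai(a) + C3*airybi(a), a)


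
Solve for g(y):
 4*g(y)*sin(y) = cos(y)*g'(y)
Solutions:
 g(y) = C1/cos(y)^4


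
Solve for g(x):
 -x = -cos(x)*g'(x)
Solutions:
 g(x) = C1 + Integral(x/cos(x), x)


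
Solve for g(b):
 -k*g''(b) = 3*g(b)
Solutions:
 g(b) = C1*exp(-sqrt(3)*b*sqrt(-1/k)) + C2*exp(sqrt(3)*b*sqrt(-1/k))


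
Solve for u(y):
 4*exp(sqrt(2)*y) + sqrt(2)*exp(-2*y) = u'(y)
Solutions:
 u(y) = C1 + 2*sqrt(2)*exp(sqrt(2)*y) - sqrt(2)*exp(-2*y)/2


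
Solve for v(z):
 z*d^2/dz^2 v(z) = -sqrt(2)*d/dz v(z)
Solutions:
 v(z) = C1 + C2*z^(1 - sqrt(2))


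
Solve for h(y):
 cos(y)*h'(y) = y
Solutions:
 h(y) = C1 + Integral(y/cos(y), y)


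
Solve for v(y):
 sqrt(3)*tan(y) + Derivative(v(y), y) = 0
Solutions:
 v(y) = C1 + sqrt(3)*log(cos(y))


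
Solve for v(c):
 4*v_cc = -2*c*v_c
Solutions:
 v(c) = C1 + C2*erf(c/2)


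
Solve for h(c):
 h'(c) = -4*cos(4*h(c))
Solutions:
 h(c) = -asin((C1 + exp(32*c))/(C1 - exp(32*c)))/4 + pi/4
 h(c) = asin((C1 + exp(32*c))/(C1 - exp(32*c)))/4


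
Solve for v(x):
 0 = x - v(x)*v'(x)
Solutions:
 v(x) = -sqrt(C1 + x^2)
 v(x) = sqrt(C1 + x^2)


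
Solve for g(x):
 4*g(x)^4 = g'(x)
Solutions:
 g(x) = (-1/(C1 + 12*x))^(1/3)
 g(x) = (-1/(C1 + 4*x))^(1/3)*(-3^(2/3) - 3*3^(1/6)*I)/6
 g(x) = (-1/(C1 + 4*x))^(1/3)*(-3^(2/3) + 3*3^(1/6)*I)/6


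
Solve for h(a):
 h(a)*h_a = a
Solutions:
 h(a) = -sqrt(C1 + a^2)
 h(a) = sqrt(C1 + a^2)


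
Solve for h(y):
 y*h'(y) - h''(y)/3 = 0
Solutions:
 h(y) = C1 + C2*erfi(sqrt(6)*y/2)


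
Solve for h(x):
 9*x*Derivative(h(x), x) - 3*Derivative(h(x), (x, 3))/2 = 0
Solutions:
 h(x) = C1 + Integral(C2*airyai(6^(1/3)*x) + C3*airybi(6^(1/3)*x), x)


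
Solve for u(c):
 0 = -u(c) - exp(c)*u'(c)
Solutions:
 u(c) = C1*exp(exp(-c))


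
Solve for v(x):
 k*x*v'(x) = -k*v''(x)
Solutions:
 v(x) = C1 + C2*erf(sqrt(2)*x/2)


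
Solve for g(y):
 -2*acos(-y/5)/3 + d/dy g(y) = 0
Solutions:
 g(y) = C1 + 2*y*acos(-y/5)/3 + 2*sqrt(25 - y^2)/3


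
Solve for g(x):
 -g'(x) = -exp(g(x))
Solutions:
 g(x) = log(-1/(C1 + x))


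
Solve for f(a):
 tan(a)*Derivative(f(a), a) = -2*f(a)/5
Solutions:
 f(a) = C1/sin(a)^(2/5)


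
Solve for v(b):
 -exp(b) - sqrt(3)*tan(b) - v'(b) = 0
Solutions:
 v(b) = C1 - exp(b) + sqrt(3)*log(cos(b))


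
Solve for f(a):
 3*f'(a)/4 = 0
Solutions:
 f(a) = C1


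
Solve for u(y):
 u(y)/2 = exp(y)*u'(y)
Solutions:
 u(y) = C1*exp(-exp(-y)/2)


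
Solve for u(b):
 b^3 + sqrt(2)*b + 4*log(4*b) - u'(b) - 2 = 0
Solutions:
 u(b) = C1 + b^4/4 + sqrt(2)*b^2/2 + 4*b*log(b) - 6*b + b*log(256)


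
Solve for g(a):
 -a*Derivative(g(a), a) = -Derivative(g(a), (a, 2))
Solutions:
 g(a) = C1 + C2*erfi(sqrt(2)*a/2)


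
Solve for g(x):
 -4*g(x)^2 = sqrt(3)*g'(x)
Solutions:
 g(x) = 3/(C1 + 4*sqrt(3)*x)


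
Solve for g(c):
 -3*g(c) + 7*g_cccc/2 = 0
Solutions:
 g(c) = C1*exp(-6^(1/4)*7^(3/4)*c/7) + C2*exp(6^(1/4)*7^(3/4)*c/7) + C3*sin(6^(1/4)*7^(3/4)*c/7) + C4*cos(6^(1/4)*7^(3/4)*c/7)


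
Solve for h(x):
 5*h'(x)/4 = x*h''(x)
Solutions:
 h(x) = C1 + C2*x^(9/4)


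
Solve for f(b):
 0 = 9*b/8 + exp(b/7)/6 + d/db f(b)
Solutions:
 f(b) = C1 - 9*b^2/16 - 7*exp(b/7)/6


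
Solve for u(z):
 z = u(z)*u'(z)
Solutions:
 u(z) = -sqrt(C1 + z^2)
 u(z) = sqrt(C1 + z^2)


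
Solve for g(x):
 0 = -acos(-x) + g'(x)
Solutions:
 g(x) = C1 + x*acos(-x) + sqrt(1 - x^2)


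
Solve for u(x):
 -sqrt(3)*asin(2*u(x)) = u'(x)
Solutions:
 Integral(1/asin(2*_y), (_y, u(x))) = C1 - sqrt(3)*x


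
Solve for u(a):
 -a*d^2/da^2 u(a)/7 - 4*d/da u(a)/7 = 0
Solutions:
 u(a) = C1 + C2/a^3


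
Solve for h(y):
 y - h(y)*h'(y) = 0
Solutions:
 h(y) = -sqrt(C1 + y^2)
 h(y) = sqrt(C1 + y^2)


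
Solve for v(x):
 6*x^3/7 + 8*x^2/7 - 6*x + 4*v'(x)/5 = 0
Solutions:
 v(x) = C1 - 15*x^4/56 - 10*x^3/21 + 15*x^2/4


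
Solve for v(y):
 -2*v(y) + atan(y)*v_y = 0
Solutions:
 v(y) = C1*exp(2*Integral(1/atan(y), y))


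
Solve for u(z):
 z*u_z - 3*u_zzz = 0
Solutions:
 u(z) = C1 + Integral(C2*airyai(3^(2/3)*z/3) + C3*airybi(3^(2/3)*z/3), z)


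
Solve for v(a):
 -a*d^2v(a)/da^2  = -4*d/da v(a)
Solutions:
 v(a) = C1 + C2*a^5


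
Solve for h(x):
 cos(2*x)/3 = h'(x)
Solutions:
 h(x) = C1 + sin(2*x)/6


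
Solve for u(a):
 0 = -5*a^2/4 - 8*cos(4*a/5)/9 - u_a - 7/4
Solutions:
 u(a) = C1 - 5*a^3/12 - 7*a/4 - 10*sin(4*a/5)/9


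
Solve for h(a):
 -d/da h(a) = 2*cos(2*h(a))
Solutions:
 h(a) = -asin((C1 + exp(8*a))/(C1 - exp(8*a)))/2 + pi/2
 h(a) = asin((C1 + exp(8*a))/(C1 - exp(8*a)))/2


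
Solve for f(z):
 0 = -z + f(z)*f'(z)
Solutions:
 f(z) = -sqrt(C1 + z^2)
 f(z) = sqrt(C1 + z^2)


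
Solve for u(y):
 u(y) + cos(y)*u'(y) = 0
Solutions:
 u(y) = C1*sqrt(sin(y) - 1)/sqrt(sin(y) + 1)


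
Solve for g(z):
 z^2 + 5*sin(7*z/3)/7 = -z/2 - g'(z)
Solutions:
 g(z) = C1 - z^3/3 - z^2/4 + 15*cos(7*z/3)/49


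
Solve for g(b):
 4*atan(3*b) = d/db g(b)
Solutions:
 g(b) = C1 + 4*b*atan(3*b) - 2*log(9*b^2 + 1)/3


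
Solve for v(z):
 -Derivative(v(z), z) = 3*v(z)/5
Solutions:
 v(z) = C1*exp(-3*z/5)


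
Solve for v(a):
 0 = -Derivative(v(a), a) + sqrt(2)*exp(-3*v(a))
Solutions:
 v(a) = log(C1 + 3*sqrt(2)*a)/3
 v(a) = log((-3^(1/3) - 3^(5/6)*I)*(C1 + sqrt(2)*a)^(1/3)/2)
 v(a) = log((-3^(1/3) + 3^(5/6)*I)*(C1 + sqrt(2)*a)^(1/3)/2)


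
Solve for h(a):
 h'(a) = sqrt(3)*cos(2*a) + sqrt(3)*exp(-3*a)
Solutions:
 h(a) = C1 + sqrt(3)*sin(2*a)/2 - sqrt(3)*exp(-3*a)/3


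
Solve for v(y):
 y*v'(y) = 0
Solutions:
 v(y) = C1


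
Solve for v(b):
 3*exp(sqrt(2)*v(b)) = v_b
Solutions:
 v(b) = sqrt(2)*(2*log(-1/(C1 + 3*b)) - log(2))/4


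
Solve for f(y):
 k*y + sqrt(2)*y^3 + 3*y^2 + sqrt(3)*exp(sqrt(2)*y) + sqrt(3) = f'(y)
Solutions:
 f(y) = C1 + k*y^2/2 + sqrt(2)*y^4/4 + y^3 + sqrt(3)*y + sqrt(6)*exp(sqrt(2)*y)/2


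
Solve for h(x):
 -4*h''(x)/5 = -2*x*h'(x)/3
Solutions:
 h(x) = C1 + C2*erfi(sqrt(15)*x/6)


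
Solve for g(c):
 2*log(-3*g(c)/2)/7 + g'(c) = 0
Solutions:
 7*Integral(1/(log(-_y) - log(2) + log(3)), (_y, g(c)))/2 = C1 - c


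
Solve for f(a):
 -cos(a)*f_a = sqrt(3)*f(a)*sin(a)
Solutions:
 f(a) = C1*cos(a)^(sqrt(3))


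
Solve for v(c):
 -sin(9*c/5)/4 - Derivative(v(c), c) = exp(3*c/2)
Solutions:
 v(c) = C1 - 2*exp(3*c/2)/3 + 5*cos(9*c/5)/36


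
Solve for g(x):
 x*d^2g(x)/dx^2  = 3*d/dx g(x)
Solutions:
 g(x) = C1 + C2*x^4


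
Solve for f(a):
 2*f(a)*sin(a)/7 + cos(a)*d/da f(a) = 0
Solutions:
 f(a) = C1*cos(a)^(2/7)


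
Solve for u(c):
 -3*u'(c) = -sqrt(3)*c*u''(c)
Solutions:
 u(c) = C1 + C2*c^(1 + sqrt(3))


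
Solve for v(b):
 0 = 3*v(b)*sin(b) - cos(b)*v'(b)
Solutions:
 v(b) = C1/cos(b)^3


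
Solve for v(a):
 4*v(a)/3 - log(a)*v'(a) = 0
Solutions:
 v(a) = C1*exp(4*li(a)/3)


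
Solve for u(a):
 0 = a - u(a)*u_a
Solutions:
 u(a) = -sqrt(C1 + a^2)
 u(a) = sqrt(C1 + a^2)


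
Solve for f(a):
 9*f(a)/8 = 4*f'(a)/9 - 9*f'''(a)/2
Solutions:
 f(a) = C1*exp(3^(1/3)*a*(32*3^(1/3)/(sqrt(42948417) + 6561)^(1/3) + (sqrt(42948417) + 6561)^(1/3))/108)*sin(3^(1/6)*a*(-3^(2/3)*(sqrt(42948417) + 6561)^(1/3) + 96/(sqrt(42948417) + 6561)^(1/3))/108) + C2*exp(3^(1/3)*a*(32*3^(1/3)/(sqrt(42948417) + 6561)^(1/3) + (sqrt(42948417) + 6561)^(1/3))/108)*cos(3^(1/6)*a*(-3^(2/3)*(sqrt(42948417) + 6561)^(1/3) + 96/(sqrt(42948417) + 6561)^(1/3))/108) + C3*exp(-3^(1/3)*a*(32*3^(1/3)/(sqrt(42948417) + 6561)^(1/3) + (sqrt(42948417) + 6561)^(1/3))/54)


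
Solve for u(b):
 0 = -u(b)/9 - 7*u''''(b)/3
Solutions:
 u(b) = (C1*sin(sqrt(2)*21^(3/4)*b/42) + C2*cos(sqrt(2)*21^(3/4)*b/42))*exp(-sqrt(2)*21^(3/4)*b/42) + (C3*sin(sqrt(2)*21^(3/4)*b/42) + C4*cos(sqrt(2)*21^(3/4)*b/42))*exp(sqrt(2)*21^(3/4)*b/42)
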